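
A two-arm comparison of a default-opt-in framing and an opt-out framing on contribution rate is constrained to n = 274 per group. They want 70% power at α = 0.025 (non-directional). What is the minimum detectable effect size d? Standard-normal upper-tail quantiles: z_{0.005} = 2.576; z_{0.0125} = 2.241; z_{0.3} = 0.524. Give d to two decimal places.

For two independent groups of n = 274 each: d_min = (z_{α/2} + z_β)·√(2/n).
z-sum = 2.241 + 0.524 = 2.765.
d_min = 2.765 × √(2/274) = 2.765 × 0.0854 = 0.236.

d_min ≈ 0.24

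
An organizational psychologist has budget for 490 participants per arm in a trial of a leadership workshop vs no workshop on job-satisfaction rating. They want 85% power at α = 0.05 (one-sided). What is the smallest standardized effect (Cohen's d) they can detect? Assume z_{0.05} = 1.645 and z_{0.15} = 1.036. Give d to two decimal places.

For two independent groups of n = 490 each: d_min = (z_{α} + z_β)·√(2/n).
z-sum = 1.645 + 1.036 = 2.681.
d_min = 2.681 × √(2/490) = 2.681 × 0.0639 = 0.171.

d_min ≈ 0.17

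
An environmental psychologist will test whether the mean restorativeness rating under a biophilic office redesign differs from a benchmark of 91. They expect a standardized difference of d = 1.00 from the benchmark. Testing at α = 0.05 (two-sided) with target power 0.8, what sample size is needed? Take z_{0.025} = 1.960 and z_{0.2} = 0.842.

For a one-sample test: n = ((z_{α/2} + z_β) / d)².
z_{α/2} + z_β = 1.960 + 0.842 = 2.802.
n = (2.802 / 1.00)² = 2.802² = 7.85.
Round up.

n = 8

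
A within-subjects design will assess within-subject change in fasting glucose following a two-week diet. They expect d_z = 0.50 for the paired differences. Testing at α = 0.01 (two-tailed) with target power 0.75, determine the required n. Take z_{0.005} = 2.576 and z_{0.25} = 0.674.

n = 43 pairs

For a paired (one-sample on differences) test: n = ((z_{α/2} + z_β) / d)².
z_{α/2} + z_β = 2.576 + 0.674 = 3.250.
n = (3.250 / 0.50)² = 6.500² = 42.25.
Round up.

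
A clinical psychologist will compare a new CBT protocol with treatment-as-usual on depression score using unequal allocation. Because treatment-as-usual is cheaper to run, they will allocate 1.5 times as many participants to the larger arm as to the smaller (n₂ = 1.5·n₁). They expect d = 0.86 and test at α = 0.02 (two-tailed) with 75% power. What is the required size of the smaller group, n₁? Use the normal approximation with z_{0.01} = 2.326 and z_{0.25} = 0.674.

n₁ = 21

With allocation ratio k = n₂/n₁ = 1.5, Var(x̄₁−x̄₂) = σ²(1/n₁ + 1/(k·n₁)) = σ²·(k+1)/(k·n₁).
So n₁ = (1 + 1/k)·((z_{α/2} + z_β)/d)² = 1.667 × (3.000/0.86)².
n₁ = 1.667 × 12.17 = 20.3.
Round up: n₁ = 21, giving n₂ = ⌈1.5 × 21⌉ = ⌈31.5⌉ = 32.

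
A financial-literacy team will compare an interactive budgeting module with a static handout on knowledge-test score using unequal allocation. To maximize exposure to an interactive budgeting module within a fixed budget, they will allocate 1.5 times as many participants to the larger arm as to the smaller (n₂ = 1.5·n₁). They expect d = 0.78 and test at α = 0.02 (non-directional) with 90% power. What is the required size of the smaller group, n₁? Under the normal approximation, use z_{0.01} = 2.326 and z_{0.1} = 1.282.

With allocation ratio k = n₂/n₁ = 1.5, Var(x̄₁−x̄₂) = σ²(1/n₁ + 1/(k·n₁)) = σ²·(k+1)/(k·n₁).
So n₁ = (1 + 1/k)·((z_{α/2} + z_β)/d)² = 1.667 × (3.608/0.78)².
n₁ = 1.667 × 21.40 = 35.7.
Round up: n₁ = 36, giving n₂ = 1.5 × 36 = 54.

n₁ = 36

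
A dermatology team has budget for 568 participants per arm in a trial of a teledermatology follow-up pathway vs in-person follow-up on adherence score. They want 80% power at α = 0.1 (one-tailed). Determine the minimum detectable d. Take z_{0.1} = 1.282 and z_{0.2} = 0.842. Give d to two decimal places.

d_min ≈ 0.13

For two independent groups of n = 568 each: d_min = (z_{α} + z_β)·√(2/n).
z-sum = 1.282 + 0.842 = 2.124.
d_min = 2.124 × √(2/568) = 2.124 × 0.0593 = 0.126.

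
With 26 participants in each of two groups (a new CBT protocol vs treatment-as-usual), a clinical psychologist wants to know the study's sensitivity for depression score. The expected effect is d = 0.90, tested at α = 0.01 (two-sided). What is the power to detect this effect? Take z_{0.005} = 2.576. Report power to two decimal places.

For two equal groups, power = Φ(d·√(n/2) − z_{α/2}).
d·√(n/2) = 0.90 × √(26/2) = 0.90 × 3.606 = 3.245.
z_β = 3.245 − 2.576 = 0.669.
Power = Φ(0.669) = 0.748.

power ≈ 0.75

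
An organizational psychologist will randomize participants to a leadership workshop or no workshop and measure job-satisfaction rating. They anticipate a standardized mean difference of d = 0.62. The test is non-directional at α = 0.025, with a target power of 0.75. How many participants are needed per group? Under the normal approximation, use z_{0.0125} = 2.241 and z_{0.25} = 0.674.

n = 45 per group

For two independent groups with equal n: n = 2·((z_{α/2} + z_β) / d)².
z_{α/2} + z_β = 2.241 + 0.674 = 2.915.
n = 2 × (2.915 / 0.62)² = 2 × 4.702² = 2 × 22.11 = 44.2.
Round up to the next whole participant.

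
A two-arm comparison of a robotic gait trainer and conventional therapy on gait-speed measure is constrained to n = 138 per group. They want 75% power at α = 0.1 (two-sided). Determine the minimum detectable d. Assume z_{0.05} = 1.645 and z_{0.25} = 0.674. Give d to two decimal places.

For two independent groups of n = 138 each: d_min = (z_{α/2} + z_β)·√(2/n).
z-sum = 1.645 + 0.674 = 2.319.
d_min = 2.319 × √(2/138) = 2.319 × 0.1204 = 0.279.

d_min ≈ 0.28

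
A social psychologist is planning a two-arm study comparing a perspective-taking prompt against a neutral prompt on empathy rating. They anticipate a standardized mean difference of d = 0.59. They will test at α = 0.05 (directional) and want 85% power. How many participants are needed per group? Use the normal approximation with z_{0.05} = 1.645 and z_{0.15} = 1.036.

For two independent groups with equal n: n = 2·((z_{α} + z_β) / d)².
z_{α} + z_β = 1.645 + 1.036 = 2.681.
n = 2 × (2.681 / 0.59)² = 2 × 4.544² = 2 × 20.65 = 41.3.
Round up to the next whole participant.

n = 42 per group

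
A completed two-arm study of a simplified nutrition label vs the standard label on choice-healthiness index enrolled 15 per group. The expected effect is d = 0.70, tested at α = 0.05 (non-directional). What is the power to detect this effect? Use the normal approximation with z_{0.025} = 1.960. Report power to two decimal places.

power ≈ 0.48

For two equal groups, power = Φ(d·√(n/2) − z_{α/2}).
d·√(n/2) = 0.70 × √(15/2) = 0.70 × 2.739 = 1.917.
z_β = 1.917 − 1.960 = -0.043.
Power = Φ(-0.043) = 0.483.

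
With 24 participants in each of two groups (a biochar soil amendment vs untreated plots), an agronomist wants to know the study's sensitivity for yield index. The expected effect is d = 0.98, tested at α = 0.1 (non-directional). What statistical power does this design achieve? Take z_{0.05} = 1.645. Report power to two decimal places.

power ≈ 0.96

For two equal groups, power = Φ(d·√(n/2) − z_{α/2}).
d·√(n/2) = 0.98 × √(24/2) = 0.98 × 3.464 = 3.395.
z_β = 3.395 − 1.645 = 1.750.
Power = Φ(1.750) = 0.960.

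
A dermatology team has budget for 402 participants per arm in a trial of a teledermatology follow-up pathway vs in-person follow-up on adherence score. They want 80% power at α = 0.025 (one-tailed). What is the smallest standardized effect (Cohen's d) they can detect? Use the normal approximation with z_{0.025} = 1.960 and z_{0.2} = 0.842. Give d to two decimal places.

d_min ≈ 0.20

For two independent groups of n = 402 each: d_min = (z_{α} + z_β)·√(2/n).
z-sum = 1.960 + 0.842 = 2.802.
d_min = 2.802 × √(2/402) = 2.802 × 0.0705 = 0.198.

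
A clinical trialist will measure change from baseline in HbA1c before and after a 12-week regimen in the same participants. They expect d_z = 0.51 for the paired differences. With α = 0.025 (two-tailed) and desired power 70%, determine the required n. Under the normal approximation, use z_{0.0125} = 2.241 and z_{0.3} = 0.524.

For a paired (one-sample on differences) test: n = ((z_{α/2} + z_β) / d)².
z_{α/2} + z_β = 2.241 + 0.524 = 2.765.
n = (2.765 / 0.51)² = 5.422² = 29.39.
Round up.

n = 30 pairs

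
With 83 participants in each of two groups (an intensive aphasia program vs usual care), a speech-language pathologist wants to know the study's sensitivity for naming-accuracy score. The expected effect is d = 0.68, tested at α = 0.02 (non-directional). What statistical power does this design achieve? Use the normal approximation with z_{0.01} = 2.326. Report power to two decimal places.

power ≈ 0.98

For two equal groups, power = Φ(d·√(n/2) − z_{α/2}).
d·√(n/2) = 0.68 × √(83/2) = 0.68 × 6.442 = 4.381.
z_β = 4.381 − 2.326 = 2.055.
Power = Φ(2.055) = 0.980.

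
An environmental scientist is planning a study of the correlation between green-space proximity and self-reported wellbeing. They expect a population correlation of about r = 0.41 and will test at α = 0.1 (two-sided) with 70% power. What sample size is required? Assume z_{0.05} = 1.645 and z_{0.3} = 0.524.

n = 28

Fisher's z: C = ½·ln((1+r)/(1−r)) = ½·ln(2.3898) = 0.4356.
n = ((z_{α/2} + z_β)/C)² + 3.
(1.645 + 0.524) / 0.4356 = 2.169 / 0.4356 = 4.979.
n = 4.979² + 3 = 24.79 + 3 = 27.8.
Round up.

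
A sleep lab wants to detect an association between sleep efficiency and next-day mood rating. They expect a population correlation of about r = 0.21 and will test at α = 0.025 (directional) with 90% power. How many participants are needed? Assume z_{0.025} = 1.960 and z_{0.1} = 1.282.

Fisher's z: C = ½·ln((1+r)/(1−r)) = ½·ln(1.5316) = 0.2132.
n = ((z_{α} + z_β)/C)² + 3.
(1.960 + 1.282) / 0.2132 = 3.242 / 0.2132 = 15.206.
n = 15.206² + 3 = 231.23 + 3 = 234.2.
Round up.

n = 235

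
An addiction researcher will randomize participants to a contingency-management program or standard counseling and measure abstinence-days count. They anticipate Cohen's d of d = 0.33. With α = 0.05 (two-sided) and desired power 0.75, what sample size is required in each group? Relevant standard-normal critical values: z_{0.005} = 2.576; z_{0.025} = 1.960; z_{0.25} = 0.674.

n = 128 per group

For two independent groups with equal n: n = 2·((z_{α/2} + z_β) / d)².
z_{α/2} + z_β = 1.960 + 0.674 = 2.634.
n = 2 × (2.634 / 0.33)² = 2 × 7.982² = 2 × 63.71 = 127.4.
Round up to the next whole participant.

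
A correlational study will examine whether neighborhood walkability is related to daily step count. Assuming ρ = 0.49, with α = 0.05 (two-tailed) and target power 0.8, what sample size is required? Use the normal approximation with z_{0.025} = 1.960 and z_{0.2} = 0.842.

Fisher's z: C = ½·ln((1+r)/(1−r)) = ½·ln(2.9216) = 0.5361.
n = ((z_{α/2} + z_β)/C)² + 3.
(1.960 + 0.842) / 0.5361 = 2.802 / 0.5361 = 5.227.
n = 5.227² + 3 = 27.32 + 3 = 30.3.
Round up.

n = 31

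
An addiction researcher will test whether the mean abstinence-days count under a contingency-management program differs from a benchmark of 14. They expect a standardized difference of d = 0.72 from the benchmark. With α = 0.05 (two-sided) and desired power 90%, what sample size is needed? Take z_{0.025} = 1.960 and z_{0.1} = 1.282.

n = 21

For a one-sample test: n = ((z_{α/2} + z_β) / d)².
z_{α/2} + z_β = 1.960 + 1.282 = 3.242.
n = (3.242 / 0.72)² = 4.503² = 20.28.
Round up.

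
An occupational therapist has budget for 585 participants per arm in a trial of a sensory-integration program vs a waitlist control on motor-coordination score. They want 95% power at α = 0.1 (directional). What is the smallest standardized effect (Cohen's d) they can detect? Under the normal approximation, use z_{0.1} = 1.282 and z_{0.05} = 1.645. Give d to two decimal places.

For two independent groups of n = 585 each: d_min = (z_{α} + z_β)·√(2/n).
z-sum = 1.282 + 1.645 = 2.927.
d_min = 2.927 × √(2/585) = 2.927 × 0.0585 = 0.171.

d_min ≈ 0.17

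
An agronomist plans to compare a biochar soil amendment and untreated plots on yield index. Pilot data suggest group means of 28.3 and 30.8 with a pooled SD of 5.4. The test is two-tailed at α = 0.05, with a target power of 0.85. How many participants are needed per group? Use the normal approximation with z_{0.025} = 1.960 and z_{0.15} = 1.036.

Cohen's d = |M₁ − M₂| / SD_pooled = |28.3 − 30.8| / 5.4 = 2.5 / 5.4 = 0.463.
For two independent groups with equal n: n = 2·((z_{α/2} + z_β) / d)².
z_{α/2} + z_β = 1.960 + 1.036 = 2.996.
n = 2 × (2.996 / 0.463)² = 2 × 6.471² = 2 × 41.87 = 83.7.
Round up to the next whole participant.

n = 84 per group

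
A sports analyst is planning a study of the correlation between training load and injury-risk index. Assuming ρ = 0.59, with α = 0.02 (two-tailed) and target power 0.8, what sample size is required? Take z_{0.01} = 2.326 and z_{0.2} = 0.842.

n = 25

Fisher's z: C = ½·ln((1+r)/(1−r)) = ½·ln(3.8780) = 0.6777.
n = ((z_{α/2} + z_β)/C)² + 3.
(2.326 + 0.842) / 0.6777 = 3.168 / 0.6777 = 4.675.
n = 4.675² + 3 = 21.85 + 3 = 24.9.
Round up.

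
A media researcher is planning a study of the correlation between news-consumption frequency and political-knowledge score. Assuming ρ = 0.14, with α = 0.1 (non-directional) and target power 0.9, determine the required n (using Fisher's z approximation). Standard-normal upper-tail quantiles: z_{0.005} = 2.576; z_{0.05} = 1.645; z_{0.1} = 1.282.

Fisher's z: C = ½·ln((1+r)/(1−r)) = ½·ln(1.3256) = 0.1409.
n = ((z_{α/2} + z_β)/C)² + 3.
(1.645 + 1.282) / 0.1409 = 2.927 / 0.1409 = 20.774.
n = 20.774² + 3 = 431.54 + 3 = 434.5.
Round up.

n = 435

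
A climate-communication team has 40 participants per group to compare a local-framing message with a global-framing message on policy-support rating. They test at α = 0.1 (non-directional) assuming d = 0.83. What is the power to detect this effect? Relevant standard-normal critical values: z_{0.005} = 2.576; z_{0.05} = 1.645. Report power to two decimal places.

For two equal groups, power = Φ(d·√(n/2) − z_{α/2}).
d·√(n/2) = 0.83 × √(40/2) = 0.83 × 4.472 = 3.712.
z_β = 3.712 − 1.645 = 2.067.
Power = Φ(2.067) = 0.981.

power ≈ 0.98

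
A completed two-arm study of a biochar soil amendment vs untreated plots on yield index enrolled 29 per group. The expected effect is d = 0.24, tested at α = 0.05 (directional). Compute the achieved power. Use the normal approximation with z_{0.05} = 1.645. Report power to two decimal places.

For two equal groups, power = Φ(d·√(n/2) − z_{α}).
d·√(n/2) = 0.24 × √(29/2) = 0.24 × 3.808 = 0.914.
z_β = 0.914 − 1.645 = -0.731.
Power = Φ(-0.731) = 0.232.

power ≈ 0.23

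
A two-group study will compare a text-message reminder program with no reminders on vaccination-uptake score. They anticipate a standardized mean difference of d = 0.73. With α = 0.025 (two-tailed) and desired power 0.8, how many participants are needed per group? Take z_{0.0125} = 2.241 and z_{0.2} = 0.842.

For two independent groups with equal n: n = 2·((z_{α/2} + z_β) / d)².
z_{α/2} + z_β = 2.241 + 0.842 = 3.083.
n = 2 × (3.083 / 0.73)² = 2 × 4.223² = 2 × 17.84 = 35.7.
Round up to the next whole participant.

n = 36 per group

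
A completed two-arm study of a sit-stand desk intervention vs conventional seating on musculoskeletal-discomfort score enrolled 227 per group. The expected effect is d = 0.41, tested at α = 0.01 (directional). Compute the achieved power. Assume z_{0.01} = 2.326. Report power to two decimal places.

power ≈ 0.98

For two equal groups, power = Φ(d·√(n/2) − z_{α}).
d·√(n/2) = 0.41 × √(227/2) = 0.41 × 10.654 = 4.368.
z_β = 4.368 − 2.326 = 2.042.
Power = Φ(2.042) = 0.979.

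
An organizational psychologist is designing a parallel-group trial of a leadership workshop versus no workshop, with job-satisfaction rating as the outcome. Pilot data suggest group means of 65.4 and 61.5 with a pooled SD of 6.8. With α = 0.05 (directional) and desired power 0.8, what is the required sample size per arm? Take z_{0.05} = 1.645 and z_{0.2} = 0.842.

Cohen's d = |M₁ − M₂| / SD_pooled = |65.4 − 61.5| / 6.8 = 3.9 / 6.8 = 0.574.
For two independent groups with equal n: n = 2·((z_{α} + z_β) / d)².
z_{α} + z_β = 1.645 + 0.842 = 2.487.
n = 2 × (2.487 / 0.574)² = 2 × 4.333² = 2 × 18.77 = 37.5.
Round up to the next whole participant.

n = 38 per group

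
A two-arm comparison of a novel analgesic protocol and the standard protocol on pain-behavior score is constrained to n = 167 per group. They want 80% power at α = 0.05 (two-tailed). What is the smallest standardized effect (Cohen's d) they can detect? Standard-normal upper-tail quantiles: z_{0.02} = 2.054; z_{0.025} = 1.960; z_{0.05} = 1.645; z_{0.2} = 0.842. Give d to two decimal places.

For two independent groups of n = 167 each: d_min = (z_{α/2} + z_β)·√(2/n).
z-sum = 1.960 + 0.842 = 2.802.
d_min = 2.802 × √(2/167) = 2.802 × 0.1094 = 0.307.

d_min ≈ 0.31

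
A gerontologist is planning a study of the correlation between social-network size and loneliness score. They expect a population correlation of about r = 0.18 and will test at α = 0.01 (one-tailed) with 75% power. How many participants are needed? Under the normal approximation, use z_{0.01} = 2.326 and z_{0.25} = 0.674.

n = 275

Fisher's z: C = ½·ln((1+r)/(1−r)) = ½·ln(1.4390) = 0.1820.
n = ((z_{α} + z_β)/C)² + 3.
(2.326 + 0.674) / 0.1820 = 3.000 / 0.1820 = 16.484.
n = 16.484² + 3 = 271.71 + 3 = 274.7.
Round up.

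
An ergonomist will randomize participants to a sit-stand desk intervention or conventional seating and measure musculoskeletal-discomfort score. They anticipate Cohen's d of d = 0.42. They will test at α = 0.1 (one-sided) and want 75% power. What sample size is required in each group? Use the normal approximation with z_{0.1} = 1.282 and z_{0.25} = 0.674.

n = 44 per group

For two independent groups with equal n: n = 2·((z_{α} + z_β) / d)².
z_{α} + z_β = 1.282 + 0.674 = 1.956.
n = 2 × (1.956 / 0.42)² = 2 × 4.657² = 2 × 21.69 = 43.4.
Round up to the next whole participant.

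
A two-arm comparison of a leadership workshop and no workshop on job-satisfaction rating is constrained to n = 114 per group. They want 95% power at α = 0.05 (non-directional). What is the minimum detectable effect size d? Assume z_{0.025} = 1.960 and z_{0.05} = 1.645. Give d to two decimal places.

d_min ≈ 0.48

For two independent groups of n = 114 each: d_min = (z_{α/2} + z_β)·√(2/n).
z-sum = 1.960 + 1.645 = 3.605.
d_min = 3.605 × √(2/114) = 3.605 × 0.1325 = 0.477.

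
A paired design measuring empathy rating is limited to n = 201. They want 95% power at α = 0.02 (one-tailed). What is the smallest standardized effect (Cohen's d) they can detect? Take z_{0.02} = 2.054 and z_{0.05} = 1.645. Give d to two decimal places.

d_min ≈ 0.26

For a single sample (or paired design) of n = 201: d_min = (z_{α} + z_β)/√n.
z-sum = 2.054 + 1.645 = 3.699.
d_min = 3.699 / √201 = 3.699 / 14.177 = 0.261.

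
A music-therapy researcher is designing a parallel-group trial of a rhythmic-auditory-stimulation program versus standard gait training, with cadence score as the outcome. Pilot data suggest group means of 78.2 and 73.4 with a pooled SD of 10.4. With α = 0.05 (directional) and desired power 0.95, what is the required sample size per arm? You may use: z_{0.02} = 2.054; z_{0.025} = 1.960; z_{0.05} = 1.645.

Cohen's d = |M₁ − M₂| / SD_pooled = |78.2 − 73.4| / 10.4 = 4.8 / 10.4 = 0.462.
For two independent groups with equal n: n = 2·((z_{α} + z_β) / d)².
z_{α} + z_β = 1.645 + 1.645 = 3.290.
n = 2 × (3.290 / 0.462)² = 2 × 7.121² = 2 × 50.71 = 101.4.
Round up to the next whole participant.

n = 102 per group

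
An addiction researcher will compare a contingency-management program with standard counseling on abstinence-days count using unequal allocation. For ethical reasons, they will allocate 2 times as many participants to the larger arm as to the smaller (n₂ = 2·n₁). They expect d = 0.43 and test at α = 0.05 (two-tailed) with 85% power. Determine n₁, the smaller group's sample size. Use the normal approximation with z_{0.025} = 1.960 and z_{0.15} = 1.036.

With allocation ratio k = n₂/n₁ = 2, Var(x̄₁−x̄₂) = σ²(1/n₁ + 1/(k·n₁)) = σ²·(k+1)/(k·n₁).
So n₁ = (1 + 1/k)·((z_{α/2} + z_β)/d)² = 1.500 × (2.996/0.43)².
n₁ = 1.500 × 48.55 = 72.8.
Round up: n₁ = 73, giving n₂ = 2 × 73 = 146.

n₁ = 73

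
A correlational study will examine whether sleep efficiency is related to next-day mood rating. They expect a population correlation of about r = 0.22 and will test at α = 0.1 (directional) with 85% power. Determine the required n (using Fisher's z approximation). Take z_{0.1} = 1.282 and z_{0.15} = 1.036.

n = 111

Fisher's z: C = ½·ln((1+r)/(1−r)) = ½·ln(1.5641) = 0.2237.
n = ((z_{α} + z_β)/C)² + 3.
(1.282 + 1.036) / 0.2237 = 2.318 / 0.2237 = 10.362.
n = 10.362² + 3 = 107.37 + 3 = 110.4.
Round up.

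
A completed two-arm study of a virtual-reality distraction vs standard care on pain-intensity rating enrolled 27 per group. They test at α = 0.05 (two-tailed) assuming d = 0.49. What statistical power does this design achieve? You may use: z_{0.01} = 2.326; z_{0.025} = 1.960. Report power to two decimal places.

power ≈ 0.44

For two equal groups, power = Φ(d·√(n/2) − z_{α/2}).
d·√(n/2) = 0.49 × √(27/2) = 0.49 × 3.674 = 1.800.
z_β = 1.800 − 1.960 = -0.160.
Power = Φ(-0.160) = 0.437.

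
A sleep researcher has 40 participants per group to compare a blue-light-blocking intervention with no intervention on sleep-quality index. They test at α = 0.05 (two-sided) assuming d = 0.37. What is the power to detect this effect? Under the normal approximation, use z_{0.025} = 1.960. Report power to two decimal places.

power ≈ 0.38

For two equal groups, power = Φ(d·√(n/2) − z_{α/2}).
d·√(n/2) = 0.37 × √(40/2) = 0.37 × 4.472 = 1.655.
z_β = 1.655 − 1.960 = -0.305.
Power = Φ(-0.305) = 0.380.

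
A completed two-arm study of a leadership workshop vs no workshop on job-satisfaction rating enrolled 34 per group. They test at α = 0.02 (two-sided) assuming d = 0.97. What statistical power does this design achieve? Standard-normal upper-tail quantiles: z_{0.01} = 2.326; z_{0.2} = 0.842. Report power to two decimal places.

For two equal groups, power = Φ(d·√(n/2) − z_{α/2}).
d·√(n/2) = 0.97 × √(34/2) = 0.97 × 4.123 = 3.999.
z_β = 3.999 − 2.326 = 1.673.
Power = Φ(1.673) = 0.953.

power ≈ 0.95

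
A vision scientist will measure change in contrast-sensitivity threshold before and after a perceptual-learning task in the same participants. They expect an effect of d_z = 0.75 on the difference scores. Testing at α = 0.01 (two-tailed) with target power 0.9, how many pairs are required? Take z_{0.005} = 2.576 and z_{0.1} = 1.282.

For a paired (one-sample on differences) test: n = ((z_{α/2} + z_β) / d)².
z_{α/2} + z_β = 2.576 + 1.282 = 3.858.
n = (3.858 / 0.75)² = 5.144² = 26.46.
Round up.

n = 27 pairs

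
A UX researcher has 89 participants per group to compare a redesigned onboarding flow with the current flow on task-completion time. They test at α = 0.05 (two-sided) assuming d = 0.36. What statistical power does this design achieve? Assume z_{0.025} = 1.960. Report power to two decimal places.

For two equal groups, power = Φ(d·√(n/2) − z_{α/2}).
d·√(n/2) = 0.36 × √(89/2) = 0.36 × 6.671 = 2.401.
z_β = 2.401 − 1.960 = 0.441.
Power = Φ(0.441) = 0.671.

power ≈ 0.67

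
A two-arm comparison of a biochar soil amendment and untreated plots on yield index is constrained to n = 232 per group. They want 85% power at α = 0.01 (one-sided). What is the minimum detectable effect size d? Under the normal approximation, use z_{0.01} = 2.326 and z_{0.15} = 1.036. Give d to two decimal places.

For two independent groups of n = 232 each: d_min = (z_{α} + z_β)·√(2/n).
z-sum = 2.326 + 1.036 = 3.362.
d_min = 3.362 × √(2/232) = 3.362 × 0.0928 = 0.312.

d_min ≈ 0.31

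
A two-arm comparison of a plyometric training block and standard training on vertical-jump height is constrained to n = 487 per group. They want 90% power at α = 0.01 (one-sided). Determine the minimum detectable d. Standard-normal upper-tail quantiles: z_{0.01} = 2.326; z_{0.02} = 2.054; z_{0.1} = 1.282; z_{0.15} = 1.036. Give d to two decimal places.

For two independent groups of n = 487 each: d_min = (z_{α} + z_β)·√(2/n).
z-sum = 2.326 + 1.282 = 3.608.
d_min = 3.608 × √(2/487) = 3.608 × 0.0641 = 0.231.

d_min ≈ 0.23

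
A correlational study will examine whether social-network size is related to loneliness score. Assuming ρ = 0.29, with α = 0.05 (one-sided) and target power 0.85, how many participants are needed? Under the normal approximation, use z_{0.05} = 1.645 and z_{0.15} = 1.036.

Fisher's z: C = ½·ln((1+r)/(1−r)) = ½·ln(1.8169) = 0.2986.
n = ((z_{α} + z_β)/C)² + 3.
(1.645 + 1.036) / 0.2986 = 2.681 / 0.2986 = 8.979.
n = 8.979² + 3 = 80.61 + 3 = 83.6.
Round up.

n = 84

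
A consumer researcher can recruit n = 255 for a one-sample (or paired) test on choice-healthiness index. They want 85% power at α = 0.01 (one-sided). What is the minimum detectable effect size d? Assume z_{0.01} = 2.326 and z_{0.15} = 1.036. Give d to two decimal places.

For a single sample (or paired design) of n = 255: d_min = (z_{α} + z_β)/√n.
z-sum = 2.326 + 1.036 = 3.362.
d_min = 3.362 / √255 = 3.362 / 15.969 = 0.211.

d_min ≈ 0.21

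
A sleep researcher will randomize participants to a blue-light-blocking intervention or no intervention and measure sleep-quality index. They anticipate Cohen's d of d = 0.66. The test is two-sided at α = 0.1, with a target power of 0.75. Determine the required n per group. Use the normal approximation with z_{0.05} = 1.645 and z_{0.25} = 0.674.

For two independent groups with equal n: n = 2·((z_{α/2} + z_β) / d)².
z_{α/2} + z_β = 1.645 + 0.674 = 2.319.
n = 2 × (2.319 / 0.66)² = 2 × 3.514² = 2 × 12.35 = 24.7.
Round up to the next whole participant.

n = 25 per group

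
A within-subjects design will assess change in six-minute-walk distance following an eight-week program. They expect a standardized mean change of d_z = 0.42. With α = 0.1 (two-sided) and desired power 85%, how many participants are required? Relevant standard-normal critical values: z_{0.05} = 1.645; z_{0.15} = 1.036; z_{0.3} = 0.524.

n = 41 pairs

For a paired (one-sample on differences) test: n = ((z_{α/2} + z_β) / d)².
z_{α/2} + z_β = 1.645 + 1.036 = 2.681.
n = (2.681 / 0.42)² = 6.383² = 40.75.
Round up.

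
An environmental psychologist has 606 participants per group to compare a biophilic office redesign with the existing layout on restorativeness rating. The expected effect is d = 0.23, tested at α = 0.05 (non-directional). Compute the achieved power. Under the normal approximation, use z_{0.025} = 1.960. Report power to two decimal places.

power ≈ 0.98

For two equal groups, power = Φ(d·√(n/2) − z_{α/2}).
d·√(n/2) = 0.23 × √(606/2) = 0.23 × 17.407 = 4.004.
z_β = 4.004 − 1.960 = 2.044.
Power = Φ(2.044) = 0.980.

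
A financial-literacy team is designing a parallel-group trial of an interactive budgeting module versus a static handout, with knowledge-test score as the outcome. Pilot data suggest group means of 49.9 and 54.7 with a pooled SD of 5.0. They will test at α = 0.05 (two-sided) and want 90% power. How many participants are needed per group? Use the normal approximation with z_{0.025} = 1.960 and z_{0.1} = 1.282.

n = 23 per group

Cohen's d = |M₁ − M₂| / SD_pooled = |49.9 − 54.7| / 5.0 = 4.8 / 5.0 = 0.960.
For two independent groups with equal n: n = 2·((z_{α/2} + z_β) / d)².
z_{α/2} + z_β = 1.960 + 1.282 = 3.242.
n = 2 × (3.242 / 0.960)² = 2 × 3.377² = 2 × 11.40 = 22.8.
Round up to the next whole participant.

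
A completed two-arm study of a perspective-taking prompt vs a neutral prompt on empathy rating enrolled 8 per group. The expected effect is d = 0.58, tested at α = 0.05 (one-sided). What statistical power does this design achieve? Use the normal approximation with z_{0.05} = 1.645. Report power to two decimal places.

power ≈ 0.31

For two equal groups, power = Φ(d·√(n/2) − z_{α}).
d·√(n/2) = 0.58 × √(8/2) = 0.58 × 2.000 = 1.160.
z_β = 1.160 − 1.645 = -0.485.
Power = Φ(-0.485) = 0.314.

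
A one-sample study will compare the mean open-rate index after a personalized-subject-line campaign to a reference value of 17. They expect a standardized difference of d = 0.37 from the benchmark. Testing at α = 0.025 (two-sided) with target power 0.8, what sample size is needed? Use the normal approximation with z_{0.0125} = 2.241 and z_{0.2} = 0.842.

For a one-sample test: n = ((z_{α/2} + z_β) / d)².
z_{α/2} + z_β = 2.241 + 0.842 = 3.083.
n = (3.083 / 0.37)² = 8.332² = 69.43.
Round up.

n = 70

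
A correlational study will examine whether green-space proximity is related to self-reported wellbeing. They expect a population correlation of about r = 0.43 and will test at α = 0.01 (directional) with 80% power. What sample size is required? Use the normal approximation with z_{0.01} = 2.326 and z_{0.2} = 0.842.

n = 51

Fisher's z: C = ½·ln((1+r)/(1−r)) = ½·ln(2.5088) = 0.4599.
n = ((z_{α} + z_β)/C)² + 3.
(2.326 + 0.842) / 0.4599 = 3.168 / 0.4599 = 6.888.
n = 6.888² + 3 = 47.45 + 3 = 50.5.
Round up.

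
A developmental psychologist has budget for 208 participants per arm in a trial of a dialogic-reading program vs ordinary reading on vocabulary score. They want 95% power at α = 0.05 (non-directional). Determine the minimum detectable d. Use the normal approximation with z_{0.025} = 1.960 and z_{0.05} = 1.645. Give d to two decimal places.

d_min ≈ 0.35

For two independent groups of n = 208 each: d_min = (z_{α/2} + z_β)·√(2/n).
z-sum = 1.960 + 1.645 = 3.605.
d_min = 3.605 × √(2/208) = 3.605 × 0.0981 = 0.353.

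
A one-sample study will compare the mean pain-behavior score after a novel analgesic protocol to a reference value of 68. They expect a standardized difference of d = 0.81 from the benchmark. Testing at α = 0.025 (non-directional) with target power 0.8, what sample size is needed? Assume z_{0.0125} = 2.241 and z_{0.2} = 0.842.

For a one-sample test: n = ((z_{α/2} + z_β) / d)².
z_{α/2} + z_β = 2.241 + 0.842 = 3.083.
n = (3.083 / 0.81)² = 3.806² = 14.49.
Round up.

n = 15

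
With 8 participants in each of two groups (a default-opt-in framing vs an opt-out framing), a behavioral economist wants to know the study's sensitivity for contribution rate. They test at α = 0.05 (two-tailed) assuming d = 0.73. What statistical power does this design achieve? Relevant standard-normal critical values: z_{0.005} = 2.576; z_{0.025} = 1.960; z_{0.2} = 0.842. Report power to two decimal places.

power ≈ 0.31

For two equal groups, power = Φ(d·√(n/2) − z_{α/2}).
d·√(n/2) = 0.73 × √(8/2) = 0.73 × 2.000 = 1.460.
z_β = 1.460 − 1.960 = -0.500.
Power = Φ(-0.500) = 0.309.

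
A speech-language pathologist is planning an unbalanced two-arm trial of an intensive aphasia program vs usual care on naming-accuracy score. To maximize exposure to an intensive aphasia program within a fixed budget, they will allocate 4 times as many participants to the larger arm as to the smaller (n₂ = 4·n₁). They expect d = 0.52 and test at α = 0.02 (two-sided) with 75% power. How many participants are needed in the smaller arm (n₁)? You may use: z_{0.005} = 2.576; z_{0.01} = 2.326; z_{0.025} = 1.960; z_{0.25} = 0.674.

n₁ = 42

With allocation ratio k = n₂/n₁ = 4, Var(x̄₁−x̄₂) = σ²(1/n₁ + 1/(k·n₁)) = σ²·(k+1)/(k·n₁).
So n₁ = (1 + 1/k)·((z_{α/2} + z_β)/d)² = 1.250 × (3.000/0.52)².
n₁ = 1.250 × 33.28 = 41.6.
Round up: n₁ = 42, giving n₂ = 4 × 42 = 168.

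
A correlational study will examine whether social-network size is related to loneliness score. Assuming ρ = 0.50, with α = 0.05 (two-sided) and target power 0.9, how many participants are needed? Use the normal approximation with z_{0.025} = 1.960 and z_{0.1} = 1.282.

n = 38

Fisher's z: C = ½·ln((1+r)/(1−r)) = ½·ln(3.0000) = 0.5493.
n = ((z_{α/2} + z_β)/C)² + 3.
(1.960 + 1.282) / 0.5493 = 3.242 / 0.5493 = 5.902.
n = 5.902² + 3 = 34.83 + 3 = 37.8.
Round up.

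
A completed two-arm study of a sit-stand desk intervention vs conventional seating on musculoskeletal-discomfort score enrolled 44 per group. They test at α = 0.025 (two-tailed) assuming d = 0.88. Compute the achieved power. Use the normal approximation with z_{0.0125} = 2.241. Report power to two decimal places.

power ≈ 0.97

For two equal groups, power = Φ(d·√(n/2) − z_{α/2}).
d·√(n/2) = 0.88 × √(44/2) = 0.88 × 4.690 = 4.128.
z_β = 4.128 − 2.241 = 1.887.
Power = Φ(1.887) = 0.970.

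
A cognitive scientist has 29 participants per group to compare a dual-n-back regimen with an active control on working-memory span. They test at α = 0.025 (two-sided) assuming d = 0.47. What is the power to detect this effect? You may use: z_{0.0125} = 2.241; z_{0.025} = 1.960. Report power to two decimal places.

For two equal groups, power = Φ(d·√(n/2) − z_{α/2}).
d·√(n/2) = 0.47 × √(29/2) = 0.47 × 3.808 = 1.790.
z_β = 1.790 − 2.241 = -0.451.
Power = Φ(-0.451) = 0.326.

power ≈ 0.33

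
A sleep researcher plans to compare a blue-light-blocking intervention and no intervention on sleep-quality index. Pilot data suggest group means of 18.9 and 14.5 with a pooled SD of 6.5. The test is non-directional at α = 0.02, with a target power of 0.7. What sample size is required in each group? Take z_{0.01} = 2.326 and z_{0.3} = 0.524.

n = 36 per group

Cohen's d = |M₁ − M₂| / SD_pooled = |18.9 − 14.5| / 6.5 = 4.4 / 6.5 = 0.677.
For two independent groups with equal n: n = 2·((z_{α/2} + z_β) / d)².
z_{α/2} + z_β = 2.326 + 0.524 = 2.850.
n = 2 × (2.850 / 0.677)² = 2 × 4.210² = 2 × 17.72 = 35.4.
Round up to the next whole participant.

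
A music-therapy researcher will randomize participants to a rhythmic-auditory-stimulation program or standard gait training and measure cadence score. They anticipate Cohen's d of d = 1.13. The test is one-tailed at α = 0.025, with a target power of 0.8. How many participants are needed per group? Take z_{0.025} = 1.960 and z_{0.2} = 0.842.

For two independent groups with equal n: n = 2·((z_{α} + z_β) / d)².
z_{α} + z_β = 1.960 + 0.842 = 2.802.
n = 2 × (2.802 / 1.13)² = 2 × 2.480² = 2 × 6.15 = 12.3.
Round up to the next whole participant.

n = 13 per group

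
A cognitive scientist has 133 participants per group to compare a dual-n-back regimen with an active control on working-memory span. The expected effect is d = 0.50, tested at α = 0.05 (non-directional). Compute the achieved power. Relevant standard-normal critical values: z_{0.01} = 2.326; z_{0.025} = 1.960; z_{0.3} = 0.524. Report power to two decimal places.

For two equal groups, power = Φ(d·√(n/2) − z_{α/2}).
d·√(n/2) = 0.50 × √(133/2) = 0.50 × 8.155 = 4.077.
z_β = 4.077 − 1.960 = 2.117.
Power = Φ(2.117) = 0.983.

power ≈ 0.98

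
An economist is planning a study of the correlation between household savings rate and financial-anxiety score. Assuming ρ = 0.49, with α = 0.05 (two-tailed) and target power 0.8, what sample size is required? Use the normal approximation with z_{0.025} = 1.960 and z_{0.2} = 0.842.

n = 31

Fisher's z: C = ½·ln((1+r)/(1−r)) = ½·ln(2.9216) = 0.5361.
n = ((z_{α/2} + z_β)/C)² + 3.
(1.960 + 0.842) / 0.5361 = 2.802 / 0.5361 = 5.227.
n = 5.227² + 3 = 27.32 + 3 = 30.3.
Round up.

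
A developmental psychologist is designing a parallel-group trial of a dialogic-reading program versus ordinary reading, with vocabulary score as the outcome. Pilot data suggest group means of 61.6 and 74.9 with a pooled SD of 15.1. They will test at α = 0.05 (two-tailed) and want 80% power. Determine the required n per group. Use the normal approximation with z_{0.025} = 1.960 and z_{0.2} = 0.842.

Cohen's d = |M₁ − M₂| / SD_pooled = |61.6 − 74.9| / 15.1 = 13.3 / 15.1 = 0.881.
For two independent groups with equal n: n = 2·((z_{α/2} + z_β) / d)².
z_{α/2} + z_β = 1.960 + 0.842 = 2.802.
n = 2 × (2.802 / 0.881)² = 2 × 3.180² = 2 × 10.12 = 20.2.
Round up to the next whole participant.

n = 21 per group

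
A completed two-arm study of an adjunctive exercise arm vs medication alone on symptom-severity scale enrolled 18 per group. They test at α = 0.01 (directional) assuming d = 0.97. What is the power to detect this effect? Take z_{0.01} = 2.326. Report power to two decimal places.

power ≈ 0.72

For two equal groups, power = Φ(d·√(n/2) − z_{α}).
d·√(n/2) = 0.97 × √(18/2) = 0.97 × 3.000 = 2.910.
z_β = 2.910 − 2.326 = 0.584.
Power = Φ(0.584) = 0.720.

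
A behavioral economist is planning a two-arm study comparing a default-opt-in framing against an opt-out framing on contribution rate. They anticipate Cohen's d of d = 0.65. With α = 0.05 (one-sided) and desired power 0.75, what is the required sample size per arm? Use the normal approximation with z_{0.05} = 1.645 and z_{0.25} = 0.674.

For two independent groups with equal n: n = 2·((z_{α} + z_β) / d)².
z_{α} + z_β = 1.645 + 0.674 = 2.319.
n = 2 × (2.319 / 0.65)² = 2 × 3.568² = 2 × 12.73 = 25.5.
Round up to the next whole participant.

n = 26 per group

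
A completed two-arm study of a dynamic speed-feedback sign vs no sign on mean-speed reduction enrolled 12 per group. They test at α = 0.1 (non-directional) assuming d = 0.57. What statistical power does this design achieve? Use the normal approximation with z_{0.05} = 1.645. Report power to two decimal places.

For two equal groups, power = Φ(d·√(n/2) − z_{α/2}).
d·√(n/2) = 0.57 × √(12/2) = 0.57 × 2.449 = 1.396.
z_β = 1.396 − 1.645 = -0.249.
Power = Φ(-0.249) = 0.402.

power ≈ 0.40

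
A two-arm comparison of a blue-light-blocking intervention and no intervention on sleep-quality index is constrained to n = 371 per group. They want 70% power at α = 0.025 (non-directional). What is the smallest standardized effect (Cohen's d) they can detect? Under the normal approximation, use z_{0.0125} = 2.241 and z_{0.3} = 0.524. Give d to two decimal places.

For two independent groups of n = 371 each: d_min = (z_{α/2} + z_β)·√(2/n).
z-sum = 2.241 + 0.524 = 2.765.
d_min = 2.765 × √(2/371) = 2.765 × 0.0734 = 0.203.

d_min ≈ 0.20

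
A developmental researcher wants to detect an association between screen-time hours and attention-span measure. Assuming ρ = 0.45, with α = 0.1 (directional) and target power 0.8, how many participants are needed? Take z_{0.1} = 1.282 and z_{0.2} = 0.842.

n = 23

Fisher's z: C = ½·ln((1+r)/(1−r)) = ½·ln(2.6364) = 0.4847.
n = ((z_{α} + z_β)/C)² + 3.
(1.282 + 0.842) / 0.4847 = 2.124 / 0.4847 = 4.382.
n = 4.382² + 3 = 19.20 + 3 = 22.2.
Round up.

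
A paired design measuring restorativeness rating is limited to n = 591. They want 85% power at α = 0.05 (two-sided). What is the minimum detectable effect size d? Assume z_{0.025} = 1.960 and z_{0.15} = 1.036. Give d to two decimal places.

d_min ≈ 0.12

For a single sample (or paired design) of n = 591: d_min = (z_{α/2} + z_β)/√n.
z-sum = 1.960 + 1.036 = 2.996.
d_min = 2.996 / √591 = 2.996 / 24.310 = 0.123.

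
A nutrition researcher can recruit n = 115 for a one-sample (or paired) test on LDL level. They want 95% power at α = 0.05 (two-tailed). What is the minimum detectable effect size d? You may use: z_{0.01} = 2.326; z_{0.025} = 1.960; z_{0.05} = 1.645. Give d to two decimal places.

d_min ≈ 0.34

For a single sample (or paired design) of n = 115: d_min = (z_{α/2} + z_β)/√n.
z-sum = 1.960 + 1.645 = 3.605.
d_min = 3.605 / √115 = 3.605 / 10.724 = 0.336.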